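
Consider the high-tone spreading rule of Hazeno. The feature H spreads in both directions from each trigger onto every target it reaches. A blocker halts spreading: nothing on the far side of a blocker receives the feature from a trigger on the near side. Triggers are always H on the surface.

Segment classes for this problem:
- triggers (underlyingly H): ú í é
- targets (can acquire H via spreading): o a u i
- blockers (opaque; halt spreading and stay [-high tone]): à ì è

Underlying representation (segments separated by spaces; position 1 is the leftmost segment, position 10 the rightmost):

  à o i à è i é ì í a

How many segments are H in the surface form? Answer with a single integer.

From /é/ at 7 rightward: 8 /ì/ blocks.
From /é/ at 7 leftward: 6 /i/ → H; 5 /è/ blocks.
From /í/ at 9 rightward: 10 /a/ → H; word edge.
From /í/ at 9 leftward: 8 /ì/ blocks.
Targets with no active source: positions 2 3 stay [-high tone].
H positions on the surface: 6 7 9 10.

4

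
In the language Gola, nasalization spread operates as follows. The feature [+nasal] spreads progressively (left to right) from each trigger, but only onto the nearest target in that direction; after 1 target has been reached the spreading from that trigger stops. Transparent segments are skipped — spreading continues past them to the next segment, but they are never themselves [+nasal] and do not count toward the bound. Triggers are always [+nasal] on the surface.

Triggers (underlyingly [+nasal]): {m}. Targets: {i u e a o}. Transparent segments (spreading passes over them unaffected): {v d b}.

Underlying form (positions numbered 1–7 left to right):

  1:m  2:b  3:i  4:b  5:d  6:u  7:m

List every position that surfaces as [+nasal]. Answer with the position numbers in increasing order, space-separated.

1 3 7

From /m/ at 1 rightward: 2 /b/ transparent; 3 /i/ → [+nasal]; bound reached.
From /m/ at 7 rightward: word edge.
Target with no active source: position 6 stays [-nasal].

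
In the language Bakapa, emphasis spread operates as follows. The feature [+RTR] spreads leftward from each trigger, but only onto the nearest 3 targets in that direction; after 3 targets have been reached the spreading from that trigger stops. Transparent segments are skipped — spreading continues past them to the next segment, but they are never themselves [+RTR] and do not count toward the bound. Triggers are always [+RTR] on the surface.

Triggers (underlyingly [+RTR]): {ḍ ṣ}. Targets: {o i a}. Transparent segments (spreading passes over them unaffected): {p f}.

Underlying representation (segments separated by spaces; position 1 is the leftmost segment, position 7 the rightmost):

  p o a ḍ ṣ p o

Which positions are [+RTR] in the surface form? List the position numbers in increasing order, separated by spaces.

2 3 4 5

From /ḍ/ at 4 leftward: 3 /a/ → [+RTR]; 2 /o/ → [+RTR]; 1 /p/ transparent; word edge.
From /ṣ/ at 5 leftward: 4 /ḍ/ is itself a trigger — this domain ends here.
Target with no active source: position 7 stays [-emphatic].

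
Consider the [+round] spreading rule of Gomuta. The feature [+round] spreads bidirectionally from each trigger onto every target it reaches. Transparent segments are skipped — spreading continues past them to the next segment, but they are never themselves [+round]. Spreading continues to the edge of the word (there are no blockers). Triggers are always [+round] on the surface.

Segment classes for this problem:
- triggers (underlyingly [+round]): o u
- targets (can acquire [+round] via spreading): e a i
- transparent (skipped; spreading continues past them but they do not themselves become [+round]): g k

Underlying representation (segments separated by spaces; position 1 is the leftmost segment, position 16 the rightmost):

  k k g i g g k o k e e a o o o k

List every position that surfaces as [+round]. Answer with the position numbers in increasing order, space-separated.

From /o/ at 8 rightward: 9 /k/ transparent; 10 /e/ → [+round]; 11 /e/ → [+round]; 12 /a/ → [+round]; 13 /o/ is itself a trigger — this domain ends here.
From /o/ at 8 leftward: 7 /k/ transparent; 6 /g/ transparent; 5 /g/ transparent; 4 /i/ → [+round]; 3 /g/ transparent; 2 /k/ transparent; 1 /k/ transparent; word edge.
From /o/ at 13 rightward: 14 /o/ is itself a trigger — this domain ends here.
From /o/ at 13 leftward: 12 /a/ → [+round]; 11 /e/ → [+round]; 10 /e/ → [+round]; 9 /k/ transparent; 8 /o/ is itself a trigger — this domain ends here.
From /o/ at 14 rightward: 15 /o/ is itself a trigger — this domain ends here.
From /o/ at 14 leftward: 13 /o/ is itself a trigger — this domain ends here.
From /o/ at 15 rightward: 16 /k/ transparent; word edge.
From /o/ at 15 leftward: 14 /o/ is itself a trigger — this domain ends here.

4 8 10 11 12 13 14 15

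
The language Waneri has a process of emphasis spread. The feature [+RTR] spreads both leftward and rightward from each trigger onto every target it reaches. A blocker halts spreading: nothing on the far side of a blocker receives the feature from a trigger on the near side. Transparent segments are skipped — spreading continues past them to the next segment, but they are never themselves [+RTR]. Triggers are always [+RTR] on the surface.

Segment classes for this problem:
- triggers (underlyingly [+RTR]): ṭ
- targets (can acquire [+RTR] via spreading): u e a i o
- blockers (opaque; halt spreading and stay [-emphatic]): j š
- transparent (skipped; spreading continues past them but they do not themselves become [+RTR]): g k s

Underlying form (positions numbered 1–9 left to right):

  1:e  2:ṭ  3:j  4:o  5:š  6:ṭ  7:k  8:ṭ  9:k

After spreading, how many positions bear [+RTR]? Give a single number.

4

From /ṭ/ at 2 rightward: 3 /j/ blocks.
From /ṭ/ at 2 leftward: 1 /e/ → [+RTR]; word edge.
From /ṭ/ at 6 rightward: 7 /k/ transparent; 8 /ṭ/ is itself a trigger — this domain ends here.
From /ṭ/ at 6 leftward: 5 /š/ blocks.
From /ṭ/ at 8 rightward: 9 /k/ transparent; word edge.
From /ṭ/ at 8 leftward: 7 /k/ transparent; 6 /ṭ/ is itself a trigger — this domain ends here.
Target with no active source: position 4 stays [-emphatic].
[+RTR] positions on the surface: 1 2 6 8.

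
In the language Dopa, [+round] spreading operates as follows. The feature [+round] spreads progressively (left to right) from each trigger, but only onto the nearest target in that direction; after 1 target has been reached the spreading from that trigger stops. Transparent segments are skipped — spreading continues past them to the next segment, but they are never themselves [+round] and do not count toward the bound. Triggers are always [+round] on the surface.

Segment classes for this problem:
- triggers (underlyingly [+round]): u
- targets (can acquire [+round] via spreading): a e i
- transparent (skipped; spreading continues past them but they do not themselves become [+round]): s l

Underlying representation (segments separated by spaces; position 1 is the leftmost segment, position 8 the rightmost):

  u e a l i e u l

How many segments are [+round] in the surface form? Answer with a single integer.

3

From /u/ at 1 rightward: 2 /e/ → [+round]; bound reached.
From /u/ at 7 rightward: 8 /l/ transparent; word edge.
Targets with no active source: positions 3 5 6 stay [-round].
[+round] positions on the surface: 1 2 7.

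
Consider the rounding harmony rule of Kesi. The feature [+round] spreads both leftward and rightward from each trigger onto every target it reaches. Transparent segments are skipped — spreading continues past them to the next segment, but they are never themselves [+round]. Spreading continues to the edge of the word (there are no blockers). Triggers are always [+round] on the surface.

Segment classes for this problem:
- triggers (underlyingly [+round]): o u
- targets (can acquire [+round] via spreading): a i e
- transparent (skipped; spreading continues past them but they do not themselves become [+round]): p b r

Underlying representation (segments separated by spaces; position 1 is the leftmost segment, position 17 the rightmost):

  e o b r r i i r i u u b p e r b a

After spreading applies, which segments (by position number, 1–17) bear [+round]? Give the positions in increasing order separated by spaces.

From /o/ at 2 rightward: 3 /b/ transparent; 4 /r/ transparent; 5 /r/ transparent; 6 /i/ → [+round]; 7 /i/ → [+round]; 8 /r/ transparent; 9 /i/ → [+round]; 10 /u/ is itself a trigger — this domain ends here.
From /o/ at 2 leftward: 1 /e/ → [+round]; word edge.
From /u/ at 10 rightward: 11 /u/ is itself a trigger — this domain ends here.
From /u/ at 10 leftward: 9 /i/ → [+round]; 8 /r/ transparent; 7 /i/ → [+round]; 6 /i/ → [+round]; 5 /r/ transparent; 4 /r/ transparent; 3 /b/ transparent; 2 /o/ is itself a trigger — this domain ends here.
From /u/ at 11 rightward: 12 /b/ transparent; 13 /p/ transparent; 14 /e/ → [+round]; 15 /r/ transparent; 16 /b/ transparent; 17 /a/ → [+round]; word edge.
From /u/ at 11 leftward: 10 /u/ is itself a trigger — this domain ends here.

1 2 6 7 9 10 11 14 17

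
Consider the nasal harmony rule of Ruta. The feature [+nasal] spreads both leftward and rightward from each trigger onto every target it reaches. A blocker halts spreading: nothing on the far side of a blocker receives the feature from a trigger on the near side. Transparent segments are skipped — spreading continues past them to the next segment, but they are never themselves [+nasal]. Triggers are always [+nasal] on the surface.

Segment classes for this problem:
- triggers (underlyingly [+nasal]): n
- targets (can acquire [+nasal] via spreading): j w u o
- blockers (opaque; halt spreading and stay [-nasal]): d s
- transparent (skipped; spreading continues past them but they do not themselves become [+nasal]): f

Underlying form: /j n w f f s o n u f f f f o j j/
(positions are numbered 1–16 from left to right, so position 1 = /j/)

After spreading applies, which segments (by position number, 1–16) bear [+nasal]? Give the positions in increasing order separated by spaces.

1 2 3 7 8 9 14 15 16

From /n/ at 2 rightward: 3 /w/ → [+nasal]; 4 /f/ transparent; 5 /f/ transparent; 6 /s/ blocks.
From /n/ at 2 leftward: 1 /j/ → [+nasal]; word edge.
From /n/ at 8 rightward: 9 /u/ → [+nasal]; 10 /f/ transparent; 11 /f/ transparent; 12 /f/ transparent; 13 /f/ transparent; 14 /o/ → [+nasal]; 15 /j/ → [+nasal]; 16 /j/ → [+nasal]; word edge.
From /n/ at 8 leftward: 7 /o/ → [+nasal]; 6 /s/ blocks.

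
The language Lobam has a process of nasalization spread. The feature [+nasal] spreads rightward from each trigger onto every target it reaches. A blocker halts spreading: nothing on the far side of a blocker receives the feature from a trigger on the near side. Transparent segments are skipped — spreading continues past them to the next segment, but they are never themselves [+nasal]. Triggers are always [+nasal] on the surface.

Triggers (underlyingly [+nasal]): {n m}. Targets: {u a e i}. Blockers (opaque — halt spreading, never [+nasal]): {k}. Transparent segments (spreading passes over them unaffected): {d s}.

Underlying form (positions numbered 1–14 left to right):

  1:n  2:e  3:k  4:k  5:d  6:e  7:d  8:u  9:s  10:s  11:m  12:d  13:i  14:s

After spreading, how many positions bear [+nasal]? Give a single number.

From /n/ at 1 rightward: 2 /e/ → [+nasal]; 3 /k/ blocks.
From /m/ at 11 rightward: 12 /d/ transparent; 13 /i/ → [+nasal]; 14 /s/ transparent; word edge.
Targets with no active source: positions 6 8 stay [-nasal].
[+nasal] positions on the surface: 1 2 11 13.

4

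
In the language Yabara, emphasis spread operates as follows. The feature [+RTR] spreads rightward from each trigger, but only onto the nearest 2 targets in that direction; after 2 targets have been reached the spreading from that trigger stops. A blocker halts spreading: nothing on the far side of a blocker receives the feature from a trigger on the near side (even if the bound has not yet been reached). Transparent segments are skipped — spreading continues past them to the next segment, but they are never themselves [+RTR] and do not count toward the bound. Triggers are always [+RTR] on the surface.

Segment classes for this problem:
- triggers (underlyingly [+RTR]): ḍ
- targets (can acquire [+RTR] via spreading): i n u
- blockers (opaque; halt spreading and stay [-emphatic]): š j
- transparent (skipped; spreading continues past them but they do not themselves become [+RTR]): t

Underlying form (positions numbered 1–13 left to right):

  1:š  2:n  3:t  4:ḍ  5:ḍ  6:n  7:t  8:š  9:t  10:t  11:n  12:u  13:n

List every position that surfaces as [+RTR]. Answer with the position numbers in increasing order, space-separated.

4 5 6

From /ḍ/ at 4 rightward: 5 /ḍ/ is itself a trigger — this domain ends here.
From /ḍ/ at 5 rightward: 6 /n/ → [+RTR]; 7 /t/ transparent; 8 /š/ blocks.
Targets with no active source: positions 2 11 12 13 stay [-emphatic].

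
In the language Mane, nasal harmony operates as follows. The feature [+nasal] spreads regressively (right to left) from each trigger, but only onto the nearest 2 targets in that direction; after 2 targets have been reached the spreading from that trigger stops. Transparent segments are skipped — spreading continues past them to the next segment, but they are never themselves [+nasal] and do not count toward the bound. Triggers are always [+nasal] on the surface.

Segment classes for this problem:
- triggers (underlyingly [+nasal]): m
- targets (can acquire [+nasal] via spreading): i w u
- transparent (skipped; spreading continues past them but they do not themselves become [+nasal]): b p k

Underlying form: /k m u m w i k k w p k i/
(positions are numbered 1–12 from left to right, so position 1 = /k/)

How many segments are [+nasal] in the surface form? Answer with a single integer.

3

From /m/ at 2 leftward: 1 /k/ transparent; word edge.
From /m/ at 4 leftward: 3 /u/ → [+nasal]; 2 /m/ is itself a trigger — this domain ends here.
Targets with no active source: positions 5 6 9 12 stay [-nasal].
[+nasal] positions on the surface: 2 3 4.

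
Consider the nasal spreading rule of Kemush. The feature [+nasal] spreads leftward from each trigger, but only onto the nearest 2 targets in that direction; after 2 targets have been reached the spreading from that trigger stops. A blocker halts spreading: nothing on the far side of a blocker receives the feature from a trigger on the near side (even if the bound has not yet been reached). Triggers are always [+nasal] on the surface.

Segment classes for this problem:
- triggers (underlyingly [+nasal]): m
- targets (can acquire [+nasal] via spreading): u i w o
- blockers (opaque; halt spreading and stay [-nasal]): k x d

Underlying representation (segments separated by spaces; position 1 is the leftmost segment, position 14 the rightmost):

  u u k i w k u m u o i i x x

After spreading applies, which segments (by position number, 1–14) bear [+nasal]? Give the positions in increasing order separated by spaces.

From /m/ at 8 leftward: 7 /u/ → [+nasal]; 6 /k/ blocks.
Targets with no active source: positions 1 2 4 5 9 10 11 12 stay [-nasal].

7 8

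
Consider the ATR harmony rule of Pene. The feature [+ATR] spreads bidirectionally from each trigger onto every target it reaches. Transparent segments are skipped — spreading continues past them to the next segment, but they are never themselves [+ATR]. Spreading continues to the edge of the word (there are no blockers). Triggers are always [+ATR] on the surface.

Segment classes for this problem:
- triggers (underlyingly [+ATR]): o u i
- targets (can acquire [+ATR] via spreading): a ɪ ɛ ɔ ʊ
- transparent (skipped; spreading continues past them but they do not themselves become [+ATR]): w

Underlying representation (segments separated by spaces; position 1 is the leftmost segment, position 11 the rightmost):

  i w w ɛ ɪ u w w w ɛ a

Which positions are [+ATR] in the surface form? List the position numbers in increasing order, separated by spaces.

1 4 5 6 10 11

From /i/ at 1 rightward: 2 /w/ transparent; 3 /w/ transparent; 4 /ɛ/ → [+ATR]; 5 /ɪ/ → [+ATR]; 6 /u/ is itself a trigger — this domain ends here.
From /i/ at 1 leftward: word edge.
From /u/ at 6 rightward: 7 /w/ transparent; 8 /w/ transparent; 9 /w/ transparent; 10 /ɛ/ → [+ATR]; 11 /a/ → [+ATR]; word edge.
From /u/ at 6 leftward: 5 /ɪ/ → [+ATR]; 4 /ɛ/ → [+ATR]; 3 /w/ transparent; 2 /w/ transparent; 1 /i/ is itself a trigger — this domain ends here.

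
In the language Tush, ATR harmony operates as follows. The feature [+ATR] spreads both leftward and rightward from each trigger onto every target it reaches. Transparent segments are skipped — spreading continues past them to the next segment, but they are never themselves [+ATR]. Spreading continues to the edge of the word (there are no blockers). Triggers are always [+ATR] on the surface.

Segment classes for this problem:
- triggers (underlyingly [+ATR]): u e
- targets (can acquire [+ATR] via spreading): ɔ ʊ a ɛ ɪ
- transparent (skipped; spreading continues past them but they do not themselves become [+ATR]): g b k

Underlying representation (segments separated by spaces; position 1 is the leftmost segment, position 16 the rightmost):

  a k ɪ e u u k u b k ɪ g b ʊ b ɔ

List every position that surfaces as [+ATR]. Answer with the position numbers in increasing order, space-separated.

From /e/ at 4 rightward: 5 /u/ is itself a trigger — this domain ends here.
From /e/ at 4 leftward: 3 /ɪ/ → [+ATR]; 2 /k/ transparent; 1 /a/ → [+ATR]; word edge.
From /u/ at 5 rightward: 6 /u/ is itself a trigger — this domain ends here.
From /u/ at 5 leftward: 4 /e/ is itself a trigger — this domain ends here.
From /u/ at 6 rightward: 7 /k/ transparent; 8 /u/ is itself a trigger — this domain ends here.
From /u/ at 6 leftward: 5 /u/ is itself a trigger — this domain ends here.
From /u/ at 8 rightward: 9 /b/ transparent; 10 /k/ transparent; 11 /ɪ/ → [+ATR]; 12 /g/ transparent; 13 /b/ transparent; 14 /ʊ/ → [+ATR]; 15 /b/ transparent; 16 /ɔ/ → [+ATR]; word edge.
From /u/ at 8 leftward: 7 /k/ transparent; 6 /u/ is itself a trigger — this domain ends here.

1 3 4 5 6 8 11 14 16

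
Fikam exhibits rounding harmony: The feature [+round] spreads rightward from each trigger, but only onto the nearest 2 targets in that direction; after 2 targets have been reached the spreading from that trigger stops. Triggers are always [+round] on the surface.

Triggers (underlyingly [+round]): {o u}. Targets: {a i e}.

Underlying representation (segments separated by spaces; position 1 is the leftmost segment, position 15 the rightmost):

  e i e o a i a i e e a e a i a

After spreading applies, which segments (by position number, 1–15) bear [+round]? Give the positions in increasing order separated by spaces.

From /o/ at 4 rightward: 5 /a/ → [+round]; 6 /i/ → [+round]; bound reached.
Targets with no active source: positions 1 2 3 7 8 9 10 11 12 13 14 15 stay [-round].

4 5 6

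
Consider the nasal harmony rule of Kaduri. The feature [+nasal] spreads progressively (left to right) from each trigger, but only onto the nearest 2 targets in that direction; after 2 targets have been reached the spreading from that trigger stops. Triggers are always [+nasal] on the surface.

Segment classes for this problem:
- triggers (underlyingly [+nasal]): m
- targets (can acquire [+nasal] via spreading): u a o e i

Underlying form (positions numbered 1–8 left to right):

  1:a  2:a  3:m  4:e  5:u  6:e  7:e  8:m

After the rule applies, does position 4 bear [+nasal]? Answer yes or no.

yes

From /m/ at 3 rightward: 4 /e/ → [+nasal]; 5 /u/ → [+nasal]; bound reached.
From /m/ at 8 rightward: word edge.
Targets with no active source: positions 1 2 6 7 stay [-nasal].
[+nasal] positions on the surface: 3 4 5 8.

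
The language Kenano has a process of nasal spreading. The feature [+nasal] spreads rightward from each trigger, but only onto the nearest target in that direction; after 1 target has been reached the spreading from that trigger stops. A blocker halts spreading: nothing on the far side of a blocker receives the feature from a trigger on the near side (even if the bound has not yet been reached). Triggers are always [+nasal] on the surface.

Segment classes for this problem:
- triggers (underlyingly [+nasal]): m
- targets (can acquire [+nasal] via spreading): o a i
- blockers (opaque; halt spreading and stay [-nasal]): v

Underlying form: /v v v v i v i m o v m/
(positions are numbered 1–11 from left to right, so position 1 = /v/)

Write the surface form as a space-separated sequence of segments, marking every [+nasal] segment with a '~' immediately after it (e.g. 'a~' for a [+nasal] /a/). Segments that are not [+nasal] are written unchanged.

From /m/ at 8 rightward: 9 /o/ → [+nasal]; bound reached.
From /m/ at 11 rightward: word edge.
Targets with no active source: positions 5 7 stay [-nasal].
[+nasal] positions on the surface: 8 9 11.

v v v v i v i m~ o~ v m~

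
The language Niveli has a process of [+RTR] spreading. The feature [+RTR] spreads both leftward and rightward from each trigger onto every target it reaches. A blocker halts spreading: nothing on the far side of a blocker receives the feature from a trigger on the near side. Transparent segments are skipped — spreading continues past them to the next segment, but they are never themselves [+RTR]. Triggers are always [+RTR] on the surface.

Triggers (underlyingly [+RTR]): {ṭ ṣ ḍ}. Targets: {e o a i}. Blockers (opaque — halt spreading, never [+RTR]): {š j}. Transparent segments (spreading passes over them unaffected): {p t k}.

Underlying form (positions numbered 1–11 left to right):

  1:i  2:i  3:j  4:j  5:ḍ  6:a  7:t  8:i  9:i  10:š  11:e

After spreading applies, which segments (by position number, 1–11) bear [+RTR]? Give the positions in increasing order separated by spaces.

From /ḍ/ at 5 rightward: 6 /a/ → [+RTR]; 7 /t/ transparent; 8 /i/ → [+RTR]; 9 /i/ → [+RTR]; 10 /š/ blocks.
From /ḍ/ at 5 leftward: 4 /j/ blocks.
Targets with no active source: positions 1 2 11 stay [-emphatic].

5 6 8 9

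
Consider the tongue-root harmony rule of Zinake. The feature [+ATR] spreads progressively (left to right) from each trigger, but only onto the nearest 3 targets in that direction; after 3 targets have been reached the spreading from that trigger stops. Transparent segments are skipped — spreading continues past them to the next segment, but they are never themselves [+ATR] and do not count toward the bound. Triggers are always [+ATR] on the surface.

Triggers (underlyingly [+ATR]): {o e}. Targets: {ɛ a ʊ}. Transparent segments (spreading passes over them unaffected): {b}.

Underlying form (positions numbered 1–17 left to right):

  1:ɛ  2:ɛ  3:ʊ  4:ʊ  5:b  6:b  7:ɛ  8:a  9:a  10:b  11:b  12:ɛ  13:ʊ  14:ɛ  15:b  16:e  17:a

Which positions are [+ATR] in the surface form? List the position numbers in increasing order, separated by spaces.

From /e/ at 16 rightward: 17 /a/ → [+ATR]; word edge.
Targets with no active source: positions 1 2 3 4 7 8 9 12 13 14 stay [-ATR].

16 17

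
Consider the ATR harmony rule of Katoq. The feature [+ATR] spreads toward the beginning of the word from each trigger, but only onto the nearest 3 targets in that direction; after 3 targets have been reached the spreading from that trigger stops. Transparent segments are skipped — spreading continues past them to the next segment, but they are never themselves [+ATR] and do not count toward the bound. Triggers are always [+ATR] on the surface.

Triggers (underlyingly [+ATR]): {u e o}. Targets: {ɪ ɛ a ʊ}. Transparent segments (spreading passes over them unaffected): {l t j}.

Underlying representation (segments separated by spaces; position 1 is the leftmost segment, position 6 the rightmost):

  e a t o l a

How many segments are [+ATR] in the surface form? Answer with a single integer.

3

From /e/ at 1 leftward: word edge.
From /o/ at 4 leftward: 3 /t/ transparent; 2 /a/ → [+ATR]; 1 /e/ is itself a trigger — this domain ends here.
Target with no active source: position 6 stays [-ATR].
[+ATR] positions on the surface: 1 2 4.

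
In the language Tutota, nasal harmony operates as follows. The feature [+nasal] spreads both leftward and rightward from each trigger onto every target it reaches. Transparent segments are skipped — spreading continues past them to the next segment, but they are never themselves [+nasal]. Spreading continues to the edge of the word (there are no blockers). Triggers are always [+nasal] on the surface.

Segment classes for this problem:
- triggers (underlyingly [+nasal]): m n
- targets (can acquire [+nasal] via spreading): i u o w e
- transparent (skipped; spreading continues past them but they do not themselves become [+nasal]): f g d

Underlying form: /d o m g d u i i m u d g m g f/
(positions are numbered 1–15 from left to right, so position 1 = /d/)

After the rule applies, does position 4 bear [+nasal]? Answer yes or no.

no

From /m/ at 3 rightward: 4 /g/ transparent; 5 /d/ transparent; 6 /u/ → [+nasal]; 7 /i/ → [+nasal]; 8 /i/ → [+nasal]; 9 /m/ is itself a trigger — this domain ends here.
From /m/ at 3 leftward: 2 /o/ → [+nasal]; 1 /d/ transparent; word edge.
From /m/ at 9 rightward: 10 /u/ → [+nasal]; 11 /d/ transparent; 12 /g/ transparent; 13 /m/ is itself a trigger — this domain ends here.
From /m/ at 9 leftward: 8 /i/ → [+nasal]; 7 /i/ → [+nasal]; 6 /u/ → [+nasal]; 5 /d/ transparent; 4 /g/ transparent; 3 /m/ is itself a trigger — this domain ends here.
From /m/ at 13 rightward: 14 /g/ transparent; 15 /f/ transparent; word edge.
From /m/ at 13 leftward: 12 /g/ transparent; 11 /d/ transparent; 10 /u/ → [+nasal]; 9 /m/ is itself a trigger — this domain ends here.
[+nasal] positions on the surface: 2 3 6 7 8 9 10 13.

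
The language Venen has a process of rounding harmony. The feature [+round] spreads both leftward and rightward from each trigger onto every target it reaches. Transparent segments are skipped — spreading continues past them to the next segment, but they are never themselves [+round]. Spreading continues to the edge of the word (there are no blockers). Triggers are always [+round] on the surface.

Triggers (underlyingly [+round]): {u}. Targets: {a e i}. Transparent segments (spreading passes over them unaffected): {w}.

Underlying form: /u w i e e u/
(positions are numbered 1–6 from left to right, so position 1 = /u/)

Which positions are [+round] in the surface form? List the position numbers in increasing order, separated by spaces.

1 3 4 5 6

From /u/ at 1 rightward: 2 /w/ transparent; 3 /i/ → [+round]; 4 /e/ → [+round]; 5 /e/ → [+round]; 6 /u/ is itself a trigger — this domain ends here.
From /u/ at 1 leftward: word edge.
From /u/ at 6 rightward: word edge.
From /u/ at 6 leftward: 5 /e/ → [+round]; 4 /e/ → [+round]; 3 /i/ → [+round]; 2 /w/ transparent; 1 /u/ is itself a trigger — this domain ends here.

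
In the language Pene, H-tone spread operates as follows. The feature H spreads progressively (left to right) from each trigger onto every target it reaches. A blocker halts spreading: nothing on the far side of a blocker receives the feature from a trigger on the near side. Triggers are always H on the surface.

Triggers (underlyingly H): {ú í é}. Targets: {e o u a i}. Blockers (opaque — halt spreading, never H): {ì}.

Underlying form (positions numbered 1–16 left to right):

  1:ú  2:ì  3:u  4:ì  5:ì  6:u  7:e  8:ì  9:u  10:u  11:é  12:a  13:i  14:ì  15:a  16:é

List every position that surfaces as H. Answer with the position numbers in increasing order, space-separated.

From /ú/ at 1 rightward: 2 /ì/ blocks.
From /é/ at 11 rightward: 12 /a/ → H; 13 /i/ → H; 14 /ì/ blocks.
From /é/ at 16 rightward: word edge.
Targets with no active source: positions 3 6 7 9 10 15 stay [-high tone].

1 11 12 13 16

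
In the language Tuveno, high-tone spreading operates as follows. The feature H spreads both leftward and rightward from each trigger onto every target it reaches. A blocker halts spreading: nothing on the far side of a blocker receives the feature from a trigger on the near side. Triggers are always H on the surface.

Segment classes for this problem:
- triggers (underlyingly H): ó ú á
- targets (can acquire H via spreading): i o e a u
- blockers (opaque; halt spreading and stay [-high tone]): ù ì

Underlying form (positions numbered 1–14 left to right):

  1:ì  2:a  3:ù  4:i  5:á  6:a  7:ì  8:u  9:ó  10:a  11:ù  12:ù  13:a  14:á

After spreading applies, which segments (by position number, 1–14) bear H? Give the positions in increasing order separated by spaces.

From /á/ at 5 rightward: 6 /a/ → H; 7 /ì/ blocks.
From /á/ at 5 leftward: 4 /i/ → H; 3 /ù/ blocks.
From /ó/ at 9 rightward: 10 /a/ → H; 11 /ù/ blocks.
From /ó/ at 9 leftward: 8 /u/ → H; 7 /ì/ blocks.
From /á/ at 14 rightward: word edge.
From /á/ at 14 leftward: 13 /a/ → H; 12 /ù/ blocks.
Target with no active source: position 2 stays [-high tone].

4 5 6 8 9 10 13 14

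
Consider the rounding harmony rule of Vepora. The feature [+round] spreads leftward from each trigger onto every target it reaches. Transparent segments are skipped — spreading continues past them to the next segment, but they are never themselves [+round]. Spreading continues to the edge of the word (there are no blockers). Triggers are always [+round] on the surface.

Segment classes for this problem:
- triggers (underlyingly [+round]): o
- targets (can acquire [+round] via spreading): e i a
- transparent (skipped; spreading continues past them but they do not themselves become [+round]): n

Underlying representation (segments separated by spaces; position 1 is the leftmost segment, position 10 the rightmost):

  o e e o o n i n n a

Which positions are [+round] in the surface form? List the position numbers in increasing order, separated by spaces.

1 2 3 4 5

From /o/ at 1 leftward: word edge.
From /o/ at 4 leftward: 3 /e/ → [+round]; 2 /e/ → [+round]; 1 /o/ is itself a trigger — this domain ends here.
From /o/ at 5 leftward: 4 /o/ is itself a trigger — this domain ends here.
Targets with no active source: positions 7 10 stay [-round].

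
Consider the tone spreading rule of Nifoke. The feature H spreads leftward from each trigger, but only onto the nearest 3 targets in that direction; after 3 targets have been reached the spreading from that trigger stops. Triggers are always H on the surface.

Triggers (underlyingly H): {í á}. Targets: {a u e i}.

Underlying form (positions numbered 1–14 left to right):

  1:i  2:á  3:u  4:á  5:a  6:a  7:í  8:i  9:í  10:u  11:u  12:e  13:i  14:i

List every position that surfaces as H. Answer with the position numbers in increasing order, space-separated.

From /á/ at 2 leftward: 1 /i/ → H; word edge.
From /á/ at 4 leftward: 3 /u/ → H; 2 /á/ is itself a trigger — this domain ends here.
From /í/ at 7 leftward: 6 /a/ → H; 5 /a/ → H; 4 /á/ is itself a trigger — this domain ends here.
From /í/ at 9 leftward: 8 /i/ → H; 7 /í/ is itself a trigger — this domain ends here.
Targets with no active source: positions 10 11 12 13 14 stay [-high tone].

1 2 3 4 5 6 7 8 9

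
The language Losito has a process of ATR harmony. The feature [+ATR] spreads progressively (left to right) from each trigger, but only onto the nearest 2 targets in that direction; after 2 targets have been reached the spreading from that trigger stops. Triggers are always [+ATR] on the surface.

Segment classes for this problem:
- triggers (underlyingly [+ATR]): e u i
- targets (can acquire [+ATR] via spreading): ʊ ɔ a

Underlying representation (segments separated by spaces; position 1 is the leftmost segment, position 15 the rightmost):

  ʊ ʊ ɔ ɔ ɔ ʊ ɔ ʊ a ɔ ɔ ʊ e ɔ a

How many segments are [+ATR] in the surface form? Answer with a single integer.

From /e/ at 13 rightward: 14 /ɔ/ → [+ATR]; 15 /a/ → [+ATR]; bound reached.
Targets with no active source: positions 1 2 3 4 5 6 7 8 9 10 11 12 stay [-ATR].
[+ATR] positions on the surface: 13 14 15.

3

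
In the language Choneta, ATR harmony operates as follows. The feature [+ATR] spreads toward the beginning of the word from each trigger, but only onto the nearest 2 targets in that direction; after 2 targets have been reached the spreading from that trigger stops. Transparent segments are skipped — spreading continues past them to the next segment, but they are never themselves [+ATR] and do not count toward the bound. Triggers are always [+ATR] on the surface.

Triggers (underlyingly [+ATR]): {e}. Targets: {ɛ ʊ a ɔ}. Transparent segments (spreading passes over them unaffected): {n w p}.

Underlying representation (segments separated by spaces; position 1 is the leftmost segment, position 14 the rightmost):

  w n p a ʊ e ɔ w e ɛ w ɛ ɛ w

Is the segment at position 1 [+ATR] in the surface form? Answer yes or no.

From /e/ at 6 leftward: 5 /ʊ/ → [+ATR]; 4 /a/ → [+ATR]; bound reached.
From /e/ at 9 leftward: 8 /w/ transparent; 7 /ɔ/ → [+ATR]; 6 /e/ is itself a trigger — this domain ends here.
Targets with no active source: positions 10 12 13 stay [-ATR].
[+ATR] positions on the surface: 4 5 6 7 9.

no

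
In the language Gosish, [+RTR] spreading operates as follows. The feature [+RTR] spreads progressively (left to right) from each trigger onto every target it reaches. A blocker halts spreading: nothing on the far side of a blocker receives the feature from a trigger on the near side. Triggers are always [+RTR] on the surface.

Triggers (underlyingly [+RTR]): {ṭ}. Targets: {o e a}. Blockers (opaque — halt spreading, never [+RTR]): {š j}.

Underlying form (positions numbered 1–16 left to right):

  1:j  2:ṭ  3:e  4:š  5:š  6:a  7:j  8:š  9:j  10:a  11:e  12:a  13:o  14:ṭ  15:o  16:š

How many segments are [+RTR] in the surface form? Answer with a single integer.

4

From /ṭ/ at 2 rightward: 3 /e/ → [+RTR]; 4 /š/ blocks.
From /ṭ/ at 14 rightward: 15 /o/ → [+RTR]; 16 /š/ blocks.
Targets with no active source: positions 6 10 11 12 13 stay [-emphatic].
[+RTR] positions on the surface: 2 3 14 15.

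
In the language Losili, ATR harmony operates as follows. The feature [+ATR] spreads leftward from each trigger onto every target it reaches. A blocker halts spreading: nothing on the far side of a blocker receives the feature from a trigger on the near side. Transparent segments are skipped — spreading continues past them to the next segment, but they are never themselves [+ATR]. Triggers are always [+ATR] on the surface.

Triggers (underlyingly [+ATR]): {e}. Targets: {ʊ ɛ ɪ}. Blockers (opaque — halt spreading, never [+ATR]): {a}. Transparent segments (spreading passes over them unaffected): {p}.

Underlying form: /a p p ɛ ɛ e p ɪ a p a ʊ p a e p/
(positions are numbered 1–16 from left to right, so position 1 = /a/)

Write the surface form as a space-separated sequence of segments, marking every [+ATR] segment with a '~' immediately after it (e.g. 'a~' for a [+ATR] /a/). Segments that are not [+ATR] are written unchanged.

a p p ɛ~ ɛ~ e~ p ɪ a p a ʊ p a e~ p

From /e/ at 6 leftward: 5 /ɛ/ → [+ATR]; 4 /ɛ/ → [+ATR]; 3 /p/ transparent; 2 /p/ transparent; 1 /a/ blocks.
From /e/ at 15 leftward: 14 /a/ blocks.
Targets with no active source: positions 8 12 stay [-ATR].
[+ATR] positions on the surface: 4 5 6 15.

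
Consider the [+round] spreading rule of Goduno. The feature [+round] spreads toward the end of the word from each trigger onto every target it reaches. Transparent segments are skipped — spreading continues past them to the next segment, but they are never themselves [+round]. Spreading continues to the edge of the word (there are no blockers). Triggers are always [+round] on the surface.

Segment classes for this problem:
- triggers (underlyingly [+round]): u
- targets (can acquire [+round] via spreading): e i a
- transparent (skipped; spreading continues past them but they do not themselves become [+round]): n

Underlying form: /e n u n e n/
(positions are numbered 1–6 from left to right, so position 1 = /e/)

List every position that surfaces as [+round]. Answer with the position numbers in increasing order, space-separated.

3 5

From /u/ at 3 rightward: 4 /n/ transparent; 5 /e/ → [+round]; 6 /n/ transparent; word edge.
Target with no active source: position 1 stays [-round].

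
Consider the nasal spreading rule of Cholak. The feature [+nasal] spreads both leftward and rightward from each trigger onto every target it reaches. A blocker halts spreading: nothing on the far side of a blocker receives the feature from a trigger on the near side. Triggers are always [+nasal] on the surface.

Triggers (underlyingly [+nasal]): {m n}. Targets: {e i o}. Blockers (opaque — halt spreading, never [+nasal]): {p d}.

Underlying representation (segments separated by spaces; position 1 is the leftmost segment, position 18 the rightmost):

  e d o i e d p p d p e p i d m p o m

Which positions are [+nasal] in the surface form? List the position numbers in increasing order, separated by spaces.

From /m/ at 15 rightward: 16 /p/ blocks.
From /m/ at 15 leftward: 14 /d/ blocks.
From /m/ at 18 rightward: word edge.
From /m/ at 18 leftward: 17 /o/ → [+nasal]; 16 /p/ blocks.
Targets with no active source: positions 1 3 4 5 11 13 stay [-nasal].

15 17 18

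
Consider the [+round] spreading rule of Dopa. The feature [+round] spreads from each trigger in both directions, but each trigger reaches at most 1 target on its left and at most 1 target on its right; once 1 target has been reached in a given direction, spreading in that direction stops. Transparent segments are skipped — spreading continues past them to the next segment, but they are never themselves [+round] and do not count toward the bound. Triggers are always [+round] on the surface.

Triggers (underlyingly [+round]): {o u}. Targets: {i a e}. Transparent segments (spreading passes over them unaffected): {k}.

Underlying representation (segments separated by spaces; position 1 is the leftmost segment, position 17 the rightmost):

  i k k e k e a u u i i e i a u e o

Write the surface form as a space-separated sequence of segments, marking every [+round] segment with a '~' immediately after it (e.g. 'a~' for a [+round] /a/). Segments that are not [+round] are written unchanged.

From /u/ at 8 rightward: 9 /u/ is itself a trigger — this domain ends here.
From /u/ at 8 leftward: 7 /a/ → [+round]; bound reached.
From /u/ at 9 rightward: 10 /i/ → [+round]; bound reached.
From /u/ at 9 leftward: 8 /u/ is itself a trigger — this domain ends here.
From /u/ at 15 rightward: 16 /e/ → [+round]; bound reached.
From /u/ at 15 leftward: 14 /a/ → [+round]; bound reached.
From /o/ at 17 rightward: word edge.
From /o/ at 17 leftward: 16 /e/ → [+round]; bound reached.
Targets with no active source: positions 1 4 6 11 12 13 stay [-round].
[+round] positions on the surface: 7 8 9 10 14 15 16 17.

i k k e k e a~ u~ u~ i~ i e i a~ u~ e~ o~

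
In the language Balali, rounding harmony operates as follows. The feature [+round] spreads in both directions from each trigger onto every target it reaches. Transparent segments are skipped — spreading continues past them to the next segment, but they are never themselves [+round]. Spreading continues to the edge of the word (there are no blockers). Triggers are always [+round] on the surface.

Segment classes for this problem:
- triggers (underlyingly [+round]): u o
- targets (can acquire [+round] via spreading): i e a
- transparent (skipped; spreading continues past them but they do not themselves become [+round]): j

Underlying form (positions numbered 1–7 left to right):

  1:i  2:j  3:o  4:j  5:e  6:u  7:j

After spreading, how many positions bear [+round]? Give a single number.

From /o/ at 3 rightward: 4 /j/ transparent; 5 /e/ → [+round]; 6 /u/ is itself a trigger — this domain ends here.
From /o/ at 3 leftward: 2 /j/ transparent; 1 /i/ → [+round]; word edge.
From /u/ at 6 rightward: 7 /j/ transparent; word edge.
From /u/ at 6 leftward: 5 /e/ → [+round]; 4 /j/ transparent; 3 /o/ is itself a trigger — this domain ends here.
[+round] positions on the surface: 1 3 5 6.

4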